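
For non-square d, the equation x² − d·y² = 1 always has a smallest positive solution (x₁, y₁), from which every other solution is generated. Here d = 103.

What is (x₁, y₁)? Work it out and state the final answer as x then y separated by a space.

d=103: √d = [10; 6,1,2,1,1,9,1,1,2,1,6,20] (ℓ=12, even), read p_11/q_11
i=0: a=10 ⇒ p=10, q=1
…
i=2: a=1 ⇒ p=71, q=7
i=3: a=2 ⇒ p=203, q=20
i=4: a=1 ⇒ p=274, q=27
i=5: a=1 ⇒ p=477, q=47
i=6: a=9 ⇒ p=4567, q=450
…
i=8: a=1 ⇒ p=9611, q=947
…
i=10: a=1 ⇒ p=33877, q=3338
i=11: a=6 ⇒ p=227528, q=22419
(x₁, y₁) = (227528, 22419);  227528² − 103·22419² = 1 ✓

227528 22419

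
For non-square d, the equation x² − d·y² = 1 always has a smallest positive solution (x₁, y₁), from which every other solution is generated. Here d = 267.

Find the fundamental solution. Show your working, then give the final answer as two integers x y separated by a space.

2402 147

d=267: √d = [16; 2,1,15,1,2,32] (ℓ=6, even), read p_5/q_5
a_0=16:  p_0=16·1+0=16,  q_0=16·0+1=1
…
a_3=15:  p_3=15·49+33=768,  q_3=15·3+2=47
a_4=1:  p_4=1·768+49=817,  q_4=1·47+3=50
a_5=2:  p_5=2·817+768=2402,  q_5=2·50+47=147
(x₁, y₁) = (2402, 147);  2402² − 267·147² = 1 ✓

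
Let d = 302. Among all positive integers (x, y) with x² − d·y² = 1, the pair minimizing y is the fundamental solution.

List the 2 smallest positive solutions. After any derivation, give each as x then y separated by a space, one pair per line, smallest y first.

4276623 246092
36579008568257 2104885414632

√302 → a₀=17, period (2,1,1,1,4,…,1,2,34); ℓ=16 even so k=15
i=0: a=17 ⇒ p=17, q=1
…
i=2: a=1 ⇒ p=52, q=3
…
i=8: a=16 ⇒ p=34513, q=1986
i=9: a=1 ⇒ p=36581, q=2105
…
i=11: a=4 ⇒ p=467281, q=26889
…
i=13: a=1 ⇒ p=1042237, q=59974
i=14: a=1 ⇒ p=1617193, q=93059
i=15: a=2 ⇒ p=4276623, q=246092
→ (4276623, 246092).  Check: 4276623²=18289504284129, 302·246092²=18289504284128, difference 1.
(4276623+246092√302)^2 = 36579008568257 + 2104885414632√302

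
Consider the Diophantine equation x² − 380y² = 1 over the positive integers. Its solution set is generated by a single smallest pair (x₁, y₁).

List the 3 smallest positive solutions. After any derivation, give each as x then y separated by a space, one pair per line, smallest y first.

√380 → a₀=19, period (2,38); ℓ=2 even so k=1
k=0  a_k=19  p_k/q_k = 19/1
k=1  a_k=2  p_k/q_k = 39/2
fundamental: x₁=39, y₁=2  (since 1521 − 380·4 = 1)
(x_2, y_2) = (39·39 + 380·2·2, 39·2 + 2·39) = (3041, 156)
(x_3, y_3) = (39·3041 + 380·2·156, 39·156 + 2·3041) = (237159, 12166)

39 2
3041 156
237159 12166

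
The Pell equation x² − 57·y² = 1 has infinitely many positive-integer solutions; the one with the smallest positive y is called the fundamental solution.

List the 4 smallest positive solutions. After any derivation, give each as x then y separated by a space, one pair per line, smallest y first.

151 20
45601 6040
13771351 1824060
4158902401 550860080

[7; 1,1,4,1,1,14] for √57; ℓ=6 ⇒ convergent index 5
i=0: a=7 ⇒ p=7, q=1
i=1: a=1 ⇒ p=8, q=1
i=2: a=1 ⇒ p=15, q=2
…
i=4: a=1 ⇒ p=83, q=11
i=5: a=1 ⇒ p=151, q=20
→ (151, 20).  Check: 151²=22801, 57·20²=22800, difference 1.
k=2:  x_2 = 151·151+57·20·20 = 45601,  y_2 = 151·20+20·151 = 6040
k=3:  x_3 = 151·45601+57·20·6040 = 13771351,  y_3 = 151·6040+20·45601 = 1824060
k=4:  x_4 = 151·13771351+57·20·1824060 = 4158902401,  y_4 = 151·1824060+20·13771351 = 550860080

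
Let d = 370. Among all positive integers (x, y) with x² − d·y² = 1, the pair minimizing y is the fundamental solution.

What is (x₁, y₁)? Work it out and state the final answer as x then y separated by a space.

√370 = [19; 4,4,38, …], period ℓ=3 (odd) → k=5
a_0=19:  p_0=19·1+0=19,  q_0=19·0+1=1
…
a_4=4:  p_4=4·12503+327=50339,  q_4=4·650+17=2617
a_5=4:  p_5=4·50339+12503=213859,  q_5=4·2617+650=11118
(x₁, y₁) = (213859, 11118);  213859² − 370·11118² = 1 ✓

213859 11118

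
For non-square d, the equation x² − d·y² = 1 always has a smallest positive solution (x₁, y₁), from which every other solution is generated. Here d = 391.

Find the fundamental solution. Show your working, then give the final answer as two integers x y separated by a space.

7338680 371133

√391 → a₀=19, period (1,3,2,2,1,…,3,1,38); ℓ=16 even so k=15
k=0  a_k=19  p_k/q_k = 19/1
…
k=2  a_k=3  p_k/q_k = 79/4
…
k=5  a_k=1  p_k/q_k = 613/31
…
k=8  a_k=19  p_k/q_k = 52519/2656
k=9  a_k=2  p_k/q_k = 107747/5449
…
k=12  a_k=2  p_k/q_k = 696292/35213
k=13  a_k=2  p_k/q_k = 1660597/83980
k=14  a_k=3  p_k/q_k = 5678083/287153
k=15  a_k=1  p_k/q_k = 7338680/371133
→ (7338680, 371133).  Check: 7338680²=53856224142400, 391·371133²=53856224142399, difference 1.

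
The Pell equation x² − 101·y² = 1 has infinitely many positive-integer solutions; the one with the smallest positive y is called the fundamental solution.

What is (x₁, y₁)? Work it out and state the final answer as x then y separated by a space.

201 20

d=101: √d = [10; 20] (ℓ=1, odd), read p_1/q_1
i=0: a=10 ⇒ p=10, q=1
i=1: a=20 ⇒ p=201, q=20
fundamental: x₁=201, y₁=20  (since 40401 − 101·400 = 1)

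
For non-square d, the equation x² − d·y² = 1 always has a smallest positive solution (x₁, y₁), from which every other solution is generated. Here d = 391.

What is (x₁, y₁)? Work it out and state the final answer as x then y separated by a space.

d=391: √d = [19; 1,3,2,2,1,…,3,1,38] (ℓ=16, even), read p_15/q_15
step 0: (19, 1)  from 19·(1,0) + (0,1)
step 1: (20, 1)  from 1·(19,1) + (1,0)
…
step 7: (2709, 137)  from 2·(1048,53) + (613,31)
step 8: (52519, 2656)  from 19·(2709,137) + (1048,53)
…
step 11: (268013, 13554)  from 1·(160266,8105) + (107747,5449)
step 12: (696292, 35213)  from 2·(268013,13554) + (160266,8105)
…
step 14: (5678083, 287153)  from 3·(1660597,83980) + (696292,35213)
step 15: (7338680, 371133)  from 1·(5678083,287153) + (1660597,83980)
fundamental: x₁=7338680, y₁=371133  (since 53856224142400 − 391·137739703689 = 1)

7338680 371133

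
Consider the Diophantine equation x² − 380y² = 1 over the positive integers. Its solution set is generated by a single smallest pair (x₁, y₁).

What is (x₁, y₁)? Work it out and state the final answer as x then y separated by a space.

√380 = [19; 2,38, …], period ℓ=2 (even) → k=1
k=0  a_k=19  p_k/q_k = 19/1
k=1  a_k=2  p_k/q_k = 39/2
fundamental: x₁=39, y₁=2  (since 1521 − 380·4 = 1)

39 2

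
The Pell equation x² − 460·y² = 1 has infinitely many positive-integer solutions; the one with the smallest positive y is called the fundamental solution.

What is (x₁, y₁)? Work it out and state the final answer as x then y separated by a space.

√460 = [21; 2,4,3,1,2,10,2,1,3,4,2,42, …], period ℓ=12 (even) → k=11
a_0=21:  p_0=21·1+0=21,  q_0=21·0+1=1
a_1=2:  p_1=2·21+1=43,  q_1=2·1+0=2
…
a_7=2:  p_7=2·23335+2252=48922,  q_7=2·1088+105=2281
a_8=1:  p_8=1·48922+23335=72257,  q_8=1·2281+1088=3369
…
a_10=4:  p_10=4·265693+72257=1135029,  q_10=4·12388+3369=52921
a_11=2:  p_11=2·1135029+265693=2535751,  q_11=2·52921+12388=118230
(x₁, y₁) = (2535751, 118230);  2535751² − 460·118230² = 1 ✓

2535751 118230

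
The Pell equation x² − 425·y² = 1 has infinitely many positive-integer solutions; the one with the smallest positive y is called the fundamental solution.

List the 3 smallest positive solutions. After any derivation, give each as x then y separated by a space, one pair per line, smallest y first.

[20; 1,1,1,1,1,1,40] for √425; ℓ=7 ⇒ convergent index 13
i=0: a=20 ⇒ p=20, q=1
i=1: a=1 ⇒ p=21, q=1
i=2: a=1 ⇒ p=41, q=2
i=3: a=1 ⇒ p=62, q=3
i=4: a=1 ⇒ p=103, q=5
i=5: a=1 ⇒ p=165, q=8
i=6: a=1 ⇒ p=268, q=13
i=7: a=40 ⇒ p=10885, q=528
i=8: a=1 ⇒ p=11153, q=541
i=9: a=1 ⇒ p=22038, q=1069
i=10: a=1 ⇒ p=33191, q=1610
i=11: a=1 ⇒ p=55229, q=2679
i=12: a=1 ⇒ p=88420, q=4289
i=13: a=1 ⇒ p=143649, q=6968
fundamental: x₁=143649, y₁=6968  (since 20635035201 − 425·48553024 = 1)
k=2:  x_2 = 143649·143649+425·6968·6968 = 41270070401,  y_2 = 143649·6968+6968·143649 = 2001892464
k=3:  x_3 = 143649·41270070401+425·6968·2001892464 = 11856808685922849,  y_3 = 143649·2001892464+6968·41270070401 = 575139701115304

143649 6968
41270070401 2001892464
11856808685922849 575139701115304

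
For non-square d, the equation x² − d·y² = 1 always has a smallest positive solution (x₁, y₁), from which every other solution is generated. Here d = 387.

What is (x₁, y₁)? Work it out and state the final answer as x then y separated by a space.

d=387: √d = [19; 1,2,19,2,1,38] (ℓ=6, even), read p_5/q_5
k=0  a_k=19  p_k/q_k = 19/1
k=1  a_k=1  p_k/q_k = 20/1
…
k=4  a_k=2  p_k/q_k = 2341/119
k=5  a_k=1  p_k/q_k = 3482/177
(x₁, y₁) = (3482, 177);  3482² − 387·177² = 1 ✓

3482 177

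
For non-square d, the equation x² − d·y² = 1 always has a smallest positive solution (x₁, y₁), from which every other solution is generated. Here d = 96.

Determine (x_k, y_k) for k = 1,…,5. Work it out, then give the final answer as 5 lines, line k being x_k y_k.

49 5
4801 490
470449 48015
46099201 4704980
4517251249 461040025

√96 → a₀=9, period (1,3,1,18); ℓ=4 even so k=3
step 0: (9, 1)  from 9·(1,0) + (0,1)
step 1: (10, 1)  from 1·(9,1) + (1,0)
step 2: (39, 4)  from 3·(10,1) + (9,1)
step 3: (49, 5)  from 1·(39,4) + (10,1)
(x₁, y₁) = (49, 5);  49² − 96·5² = 1 ✓
(49+5√96)^2 = 4801 + 490√96
(49+5√96)^3 = 470449 + 48015√96
(49+5√96)^4 = 46099201 + 4704980√96
(49+5√96)^5 = 4517251249 + 461040025√96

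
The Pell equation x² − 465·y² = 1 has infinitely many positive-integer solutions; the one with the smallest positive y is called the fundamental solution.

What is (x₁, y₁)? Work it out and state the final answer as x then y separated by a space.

√465 = [21; 1,1,3,2,2,2,3,1,1,42, …], period ℓ=10 (even) → k=9
a_0=21:  p_0=21·1+0=21,  q_0=21·0+1=1
a_1=1:  p_1=1·21+1=22,  q_1=1·1+0=1
a_2=1:  p_2=1·22+21=43,  q_2=1·1+1=2
…
a_5=2:  p_5=2·345+151=841,  q_5=2·16+7=39
…
a_7=3:  p_7=3·2027+841=6922,  q_7=3·94+39=321
a_8=1:  p_8=1·6922+2027=8949,  q_8=1·321+94=415
a_9=1:  p_9=1·8949+6922=15871,  q_9=1·415+321=736
fundamental: x₁=15871, y₁=736  (since 251888641 − 465·541696 = 1)

15871 736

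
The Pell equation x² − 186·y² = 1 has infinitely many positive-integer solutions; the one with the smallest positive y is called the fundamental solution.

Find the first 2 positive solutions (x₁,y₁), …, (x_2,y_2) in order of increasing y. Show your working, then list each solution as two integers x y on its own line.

7501 550
112530001 8251100

[13; 1,1,1,3,4,3,1,1,1,26] for √186; ℓ=10 ⇒ convergent index 9
step 0: (13, 1)  from 13·(1,0) + (0,1)
…
step 2: (27, 2)  from 1·(14,1) + (13,1)
step 3: (41, 3)  from 1·(27,2) + (14,1)
…
step 6: (2073, 152)  from 3·(641,47) + (150,11)
step 7: (2714, 199)  from 1·(2073,152) + (641,47)
step 8: (4787, 351)  from 1·(2714,199) + (2073,152)
step 9: (7501, 550)  from 1·(4787,351) + (2714,199)
fundamental: x₁=7501, y₁=550  (since 56265001 − 186·302500 = 1)
k=2:  x_2 = 7501·7501+186·550·550 = 112530001,  y_2 = 7501·550+550·7501 = 8251100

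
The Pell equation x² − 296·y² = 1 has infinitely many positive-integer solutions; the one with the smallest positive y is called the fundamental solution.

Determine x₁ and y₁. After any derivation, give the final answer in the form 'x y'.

[17; 4,1,7,1,4,34] for √296; ℓ=6 ⇒ convergent index 5
step 0: (17, 1)  from 17·(1,0) + (0,1)
…
step 4: (757, 44)  from 1·(671,39) + (86,5)
step 5: (3699, 215)  from 4·(757,44) + (671,39)
fundamental: x₁=3699, y₁=215  (since 13682601 − 296·46225 = 1)

3699 215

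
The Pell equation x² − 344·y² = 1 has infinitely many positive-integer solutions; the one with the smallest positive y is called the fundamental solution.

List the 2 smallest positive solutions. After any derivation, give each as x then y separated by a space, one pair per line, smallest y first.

√344 = [18; 1,1,4,1,3,1,4,1,1,36, …], period ℓ=10 (even) → k=9
a_0=18:  p_0=18·1+0=18,  q_0=18·0+1=1
a_1=1:  p_1=1·18+1=19,  q_1=1·1+0=1
…
a_4=1:  p_4=1·167+37=204,  q_4=1·9+2=11
a_5=3:  p_5=3·204+167=779,  q_5=3·11+9=42
a_6=1:  p_6=1·779+204=983,  q_6=1·42+11=53
…
a_8=1:  p_8=1·4711+983=5694,  q_8=1·254+53=307
a_9=1:  p_9=1·5694+4711=10405,  q_9=1·307+254=561
→ (10405, 561).  Check: 10405²=108264025, 344·561²=108264024, difference 1.
(x_2, y_2) = (10405·10405 + 344·561·561, 10405·561 + 561·10405) = (216528049, 11674410)

10405 561
216528049 11674410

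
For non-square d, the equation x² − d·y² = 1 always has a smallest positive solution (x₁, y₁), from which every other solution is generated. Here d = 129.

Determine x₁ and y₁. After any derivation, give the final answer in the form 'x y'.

d=129: √d = [11; 2,1,3,1,6,1,3,1,2,22] (ℓ=10, even), read p_9/q_9
i=0: a=11 ⇒ p=11, q=1
i=1: a=2 ⇒ p=23, q=2
…
i=7: a=3 ⇒ p=4793, q=422
i=8: a=1 ⇒ p=6031, q=531
i=9: a=2 ⇒ p=16855, q=1484
fundamental: x₁=16855, y₁=1484  (since 284091025 − 129·2202256 = 1)

16855 1484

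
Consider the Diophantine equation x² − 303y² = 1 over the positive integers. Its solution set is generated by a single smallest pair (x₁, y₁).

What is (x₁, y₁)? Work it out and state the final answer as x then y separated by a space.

2524 145

d=303: √d = [17; 2,2,5,2,2,34] (ℓ=6, even), read p_5/q_5
k=0  a_k=17  p_k/q_k = 17/1
…
k=3  a_k=5  p_k/q_k = 470/27
k=4  a_k=2  p_k/q_k = 1027/59
k=5  a_k=2  p_k/q_k = 2524/145
→ (2524, 145).  Check: 2524²=6370576, 303·145²=6370575, difference 1.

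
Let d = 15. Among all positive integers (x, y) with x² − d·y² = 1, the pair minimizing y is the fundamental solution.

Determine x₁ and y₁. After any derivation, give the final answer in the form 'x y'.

4 1

d=15: √d = [3; 1,6] (ℓ=2, even), read p_1/q_1
a_0=3:  p_0=3·1+0=3,  q_0=3·0+1=1
a_1=1:  p_1=1·3+1=4,  q_1=1·1+0=1
(x₁, y₁) = (4, 1);  4² − 15·1² = 1 ✓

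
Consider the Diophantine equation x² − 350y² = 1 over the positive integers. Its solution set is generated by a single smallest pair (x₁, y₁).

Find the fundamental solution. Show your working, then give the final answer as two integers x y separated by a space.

449 24

d=350: √d = [18; 1,2,2,2,1,36] (ℓ=6, even), read p_5/q_5
step 0: (18, 1)  from 18·(1,0) + (0,1)
step 1: (19, 1)  from 1·(18,1) + (1,0)
step 2: (56, 3)  from 2·(19,1) + (18,1)
…
step 4: (318, 17)  from 2·(131,7) + (56,3)
step 5: (449, 24)  from 1·(318,17) + (131,7)
fundamental: x₁=449, y₁=24  (since 201601 − 350·576 = 1)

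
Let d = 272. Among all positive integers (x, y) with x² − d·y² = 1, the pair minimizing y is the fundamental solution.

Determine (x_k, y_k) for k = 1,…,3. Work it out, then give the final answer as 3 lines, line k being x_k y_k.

33 2
2177 132
143649 8710

[16; 2,32] for √272; ℓ=2 ⇒ convergent index 1
step 0: (16, 1)  from 16·(1,0) + (0,1)
step 1: (33, 2)  from 2·(16,1) + (1,0)
(x₁, y₁) = (33, 2);  33² − 272·2² = 1 ✓
(x_2, y_2) = (33·33 + 272·2·2, 33·2 + 2·33) = (2177, 132)
(x_3, y_3) = (33·2177 + 272·2·132, 33·132 + 2·2177) = (143649, 8710)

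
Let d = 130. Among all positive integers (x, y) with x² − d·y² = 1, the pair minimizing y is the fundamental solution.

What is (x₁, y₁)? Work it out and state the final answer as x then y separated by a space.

6499 570

√130 → a₀=11, period (2,2,22); ℓ=3 odd so k=5
a_0=11:  p_0=11·1+0=11,  q_0=11·0+1=1
…
a_3=22:  p_3=22·57+23=1277,  q_3=22·5+2=112
a_4=2:  p_4=2·1277+57=2611,  q_4=2·112+5=229
a_5=2:  p_5=2·2611+1277=6499,  q_5=2·229+112=570
(x₁, y₁) = (6499, 570);  6499² − 130·570² = 1 ✓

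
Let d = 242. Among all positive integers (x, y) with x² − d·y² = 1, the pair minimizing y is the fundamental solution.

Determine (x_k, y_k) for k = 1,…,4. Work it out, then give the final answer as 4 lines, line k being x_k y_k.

√242 = [15; 1,1,3,1,14,1,3,1,1,30, …], period ℓ=10 (even) → k=9
step 0: (15, 1)  from 15·(1,0) + (0,1)
…
step 6: (2209, 142)  from 1·(2069,133) + (140,9)
step 7: (8696, 559)  from 3·(2209,142) + (2069,133)
step 8: (10905, 701)  from 1·(8696,559) + (2209,142)
step 9: (19601, 1260)  from 1·(10905,701) + (8696,559)
fundamental: x₁=19601, y₁=1260  (since 384199201 − 242·1587600 = 1)
n=2: (19601,1260)∘(19601,1260) = (19601·19601+242·1260·1260, 19601·1260+1260·19601) = (768398401,49394520)
n=3: (768398401,49394520)∘(19601,1260) = (19601·768398401+242·1260·49394520, 19601·49394520+1260·768398401) = (30122754096401,1936363971780)
n=4: (30122754096401,1936363971780)∘(19601,1260) = (19601·30122754096401+242·1260·1936363971780, 19601·1936363971780+1260·30122754096401) = (1180872205318713601,75909340372325040)

19601 1260
768398401 49394520
30122754096401 1936363971780
1180872205318713601 75909340372325040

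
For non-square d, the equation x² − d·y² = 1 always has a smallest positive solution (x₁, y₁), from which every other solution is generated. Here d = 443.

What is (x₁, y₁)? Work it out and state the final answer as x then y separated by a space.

√443 = [21; 21,42, …], period ℓ=2 (even) → k=1
i=0: a=21 ⇒ p=21, q=1
i=1: a=21 ⇒ p=442, q=21
→ (442, 21).  Check: 442²=195364, 443·21²=195363, difference 1.

442 21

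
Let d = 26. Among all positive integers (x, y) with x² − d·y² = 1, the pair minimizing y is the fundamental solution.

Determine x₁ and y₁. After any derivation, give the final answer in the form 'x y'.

√26 → a₀=5, period (10); ℓ=1 odd so k=1
i=0: a=5 ⇒ p=5, q=1
i=1: a=10 ⇒ p=51, q=10
fundamental: x₁=51, y₁=10  (since 2601 − 26·100 = 1)

51 10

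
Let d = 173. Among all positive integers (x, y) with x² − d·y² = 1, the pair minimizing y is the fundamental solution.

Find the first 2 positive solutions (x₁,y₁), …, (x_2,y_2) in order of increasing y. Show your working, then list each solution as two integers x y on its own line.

√173 = [13; 6,1,1,6,26, …], period ℓ=5 (odd) → k=9
k=0  a_k=13  p_k/q_k = 13/1
k=1  a_k=6  p_k/q_k = 79/6
…
k=8  a_k=1  p_k/q_k = 382343/29069
k=9  a_k=6  p_k/q_k = 2499849/190060
→ (2499849, 190060).  Check: 2499849²=6249245022801, 173·190060²=6249245022800, difference 1.
n=2: (2499849,190060)∘(2499849,190060) = (2499849·2499849+173·190060·190060, 2499849·190060+190060·2499849) = (12498490045601,950242601880)

2499849 190060
12498490045601 950242601880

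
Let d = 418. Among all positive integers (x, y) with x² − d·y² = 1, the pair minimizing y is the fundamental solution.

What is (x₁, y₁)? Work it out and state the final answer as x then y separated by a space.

√418 = [20; 2,4,20,4,2,40, …], period ℓ=6 (even) → k=5
a_0=20:  p_0=20·1+0=20,  q_0=20·0+1=1
a_1=2:  p_1=2·20+1=41,  q_1=2·1+0=2
a_2=4:  p_2=4·41+20=184,  q_2=4·2+1=9
a_3=20:  p_3=20·184+41=3721,  q_3=20·9+2=182
a_4=4:  p_4=4·3721+184=15068,  q_4=4·182+9=737
a_5=2:  p_5=2·15068+3721=33857,  q_5=2·737+182=1656
fundamental: x₁=33857, y₁=1656  (since 1146296449 − 418·2742336 = 1)

33857 1656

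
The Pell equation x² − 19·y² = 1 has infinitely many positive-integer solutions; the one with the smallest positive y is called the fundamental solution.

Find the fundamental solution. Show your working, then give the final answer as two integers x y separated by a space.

170 39

√19 = [4; 2,1,3,1,2,8, …], period ℓ=6 (even) → k=5
a_0=4:  p_0=4·1+0=4,  q_0=4·0+1=1
a_1=2:  p_1=2·4+1=9,  q_1=2·1+0=2
a_2=1:  p_2=1·9+4=13,  q_2=1·2+1=3
a_3=3:  p_3=3·13+9=48,  q_3=3·3+2=11
a_4=1:  p_4=1·48+13=61,  q_4=1·11+3=14
a_5=2:  p_5=2·61+48=170,  q_5=2·14+11=39
(x₁, y₁) = (170, 39);  170² − 19·39² = 1 ✓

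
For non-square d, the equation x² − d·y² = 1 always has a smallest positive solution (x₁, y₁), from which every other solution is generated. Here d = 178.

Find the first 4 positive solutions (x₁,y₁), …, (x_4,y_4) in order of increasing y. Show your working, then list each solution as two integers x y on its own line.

√178 → a₀=13, period (2,1,12,1,2,26); ℓ=6 even so k=5
k=0  a_k=13  p_k/q_k = 13/1
…
k=2  a_k=1  p_k/q_k = 40/3
k=3  a_k=12  p_k/q_k = 507/38
k=4  a_k=1  p_k/q_k = 547/41
k=5  a_k=2  p_k/q_k = 1601/120
→ (1601, 120).  Check: 1601²=2563201, 178·120²=2563200, difference 1.
(x_2, y_2) = (1601·1601 + 178·120·120, 1601·120 + 120·1601) = (5126401, 384240)
(x_3, y_3) = (1601·5126401 + 178·120·384240, 1601·384240 + 120·5126401) = (16414734401, 1230336360)
(x_4, y_4) = (1601·16414734401 + 178·120·1230336360, 1601·1230336360 + 120·16414734401) = (52559974425601, 3939536640480)

1601 120
5126401 384240
16414734401 1230336360
52559974425601 3939536640480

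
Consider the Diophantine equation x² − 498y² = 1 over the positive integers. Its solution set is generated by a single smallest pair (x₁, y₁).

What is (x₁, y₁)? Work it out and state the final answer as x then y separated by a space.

179777 8056

√498 → a₀=22, period (3,6,22,6,3,44); ℓ=6 even so k=5
a_0=22:  p_0=22·1+0=22,  q_0=22·0+1=1
a_1=3:  p_1=3·22+1=67,  q_1=3·1+0=3
…
a_4=6:  p_4=6·9395+424=56794,  q_4=6·421+19=2545
a_5=3:  p_5=3·56794+9395=179777,  q_5=3·2545+421=8056
fundamental: x₁=179777, y₁=8056  (since 32319769729 − 498·64899136 = 1)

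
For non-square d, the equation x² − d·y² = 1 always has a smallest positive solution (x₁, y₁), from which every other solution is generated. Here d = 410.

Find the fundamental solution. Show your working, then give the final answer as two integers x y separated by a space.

81 4

√410 = [20; 4,40, …], period ℓ=2 (even) → k=1
step 0: (20, 1)  from 20·(1,0) + (0,1)
step 1: (81, 4)  from 4·(20,1) + (1,0)
fundamental: x₁=81, y₁=4  (since 6561 − 410·16 = 1)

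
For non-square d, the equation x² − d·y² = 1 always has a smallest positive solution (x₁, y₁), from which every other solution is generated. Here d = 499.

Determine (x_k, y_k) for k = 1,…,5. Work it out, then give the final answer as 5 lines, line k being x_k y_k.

4490 201
40320199 1804980
362075382530 16208720199
3251436894799201 145554305582040
29197902953221442450 1307077647917999001

√499 → a₀=22, period (2,1,21,1,2,44); ℓ=6 even so k=5
k=0  a_k=22  p_k/q_k = 22/1
k=1  a_k=2  p_k/q_k = 45/2
k=2  a_k=1  p_k/q_k = 67/3
k=3  a_k=21  p_k/q_k = 1452/65
k=4  a_k=1  p_k/q_k = 1519/68
k=5  a_k=2  p_k/q_k = 4490/201
fundamental: x₁=4490, y₁=201  (since 20160100 − 499·40401 = 1)
(x_2, y_2) = (4490·4490 + 499·201·201, 4490·201 + 201·4490) = (40320199, 1804980)
(x_3, y_3) = (4490·40320199 + 499·201·1804980, 4490·1804980 + 201·40320199) = (362075382530, 16208720199)
(x_4, y_4) = (4490·362075382530 + 499·201·16208720199, 4490·16208720199 + 201·362075382530) = (3251436894799201, 145554305582040)
(x_5, y_5) = (4490·3251436894799201 + 499·201·145554305582040, 4490·145554305582040 + 201·3251436894799201) = (29197902953221442450, 1307077647917999001)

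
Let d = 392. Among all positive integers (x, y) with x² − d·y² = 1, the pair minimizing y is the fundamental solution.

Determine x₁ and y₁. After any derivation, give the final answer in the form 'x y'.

99 5

√392 = [19; 1,3,1,38, …], period ℓ=4 (even) → k=3
i=0: a=19 ⇒ p=19, q=1
…
i=2: a=3 ⇒ p=79, q=4
i=3: a=1 ⇒ p=99, q=5
→ (99, 5).  Check: 99²=9801, 392·5²=9800, difference 1.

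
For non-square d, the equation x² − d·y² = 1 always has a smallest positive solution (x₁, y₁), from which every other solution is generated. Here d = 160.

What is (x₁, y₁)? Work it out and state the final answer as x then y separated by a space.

721 57

d=160: √d = [12; 1,1,1,5,1,1,1,24] (ℓ=8, even), read p_7/q_7
step 0: (12, 1)  from 12·(1,0) + (0,1)
…
step 2: (25, 2)  from 1·(13,1) + (12,1)
step 3: (38, 3)  from 1·(25,2) + (13,1)
…
step 5: (253, 20)  from 1·(215,17) + (38,3)
step 6: (468, 37)  from 1·(253,20) + (215,17)
step 7: (721, 57)  from 1·(468,37) + (253,20)
→ (721, 57).  Check: 721²=519841, 160·57²=519840, difference 1.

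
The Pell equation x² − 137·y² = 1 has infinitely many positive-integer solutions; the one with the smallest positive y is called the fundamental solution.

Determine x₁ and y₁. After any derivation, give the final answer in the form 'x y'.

√137 = [11; 1,2,2,1,1,2,2,1,22, …], period ℓ=9 (odd) → k=17
k=0  a_k=11  p_k/q_k = 11/1
k=1  a_k=1  p_k/q_k = 12/1
k=2  a_k=2  p_k/q_k = 35/3
k=3  a_k=2  p_k/q_k = 82/7
k=4  a_k=1  p_k/q_k = 117/10
k=5  a_k=1  p_k/q_k = 199/17
k=6  a_k=2  p_k/q_k = 515/44
k=7  a_k=2  p_k/q_k = 1229/105
…
k=9  a_k=22  p_k/q_k = 39597/3383
k=10  a_k=1  p_k/q_k = 41341/3532
…
k=13  a_k=1  p_k/q_k = 408178/34873
…
k=15  a_k=2  p_k/q_k = 1796332/153471
k=16  a_k=2  p_k/q_k = 4286741/366241
k=17  a_k=1  p_k/q_k = 6083073/519712
fundamental: x₁=6083073, y₁=519712  (since 37003777123329 − 137·270100562944 = 1)

6083073 519712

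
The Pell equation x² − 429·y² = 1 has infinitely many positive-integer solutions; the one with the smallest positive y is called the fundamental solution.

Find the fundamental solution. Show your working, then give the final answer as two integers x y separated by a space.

√429 → a₀=20, period (1,2,2,9,1,12,1,9,2,2,1,40); ℓ=12 even so k=11
step 0: (20, 1)  from 20·(1,0) + (0,1)
…
step 2: (62, 3)  from 2·(21,1) + (20,1)
…
step 6: (19511, 942)  from 12·(1512,73) + (1367,66)
step 7: (21023, 1015)  from 1·(19511,942) + (1512,73)
…
step 10: (1085636, 52415)  from 2·(438459,21169) + (208718,10077)
step 11: (1524095, 73584)  from 1·(1085636,52415) + (438459,21169)
→ (1524095, 73584).  Check: 1524095²=2322865569025, 429·73584²=2322865569024, difference 1.

1524095 73584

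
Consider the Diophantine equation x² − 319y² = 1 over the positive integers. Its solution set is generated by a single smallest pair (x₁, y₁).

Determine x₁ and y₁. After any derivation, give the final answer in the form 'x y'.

√319 → a₀=17, period (1,6,5,1,4,…,6,1,34); ℓ=14 even so k=13
k=0  a_k=17  p_k/q_k = 17/1
…
k=11  a_k=5  p_k/q_k = 1798881/100718
k=12  a_k=6  p_k/q_k = 11102899/621643
k=13  a_k=1  p_k/q_k = 12901780/722361
→ (12901780, 722361).  Check: 12901780²=166455927168400, 319·722361²=166455927168399, difference 1.

12901780 722361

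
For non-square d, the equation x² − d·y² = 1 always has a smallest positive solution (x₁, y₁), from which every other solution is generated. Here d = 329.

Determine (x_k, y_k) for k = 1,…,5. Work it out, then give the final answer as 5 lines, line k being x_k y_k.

2376415 131016
11294696504449 622696775280
53681772387237964255 2959571914453911384
255140338255224918953587201 14066342182173360946441440
1212638653869526969777790618564575 66854933113696055535160815363816

√329 = [18; 7,4,2,1,1,4,1,1,2,4,7,36, …], period ℓ=12 (even) → k=11
step 0: (18, 1)  from 18·(1,0) + (0,1)
step 1: (127, 7)  from 7·(18,1) + (1,0)
step 2: (526, 29)  from 4·(127,7) + (18,1)
…
step 6: (13241, 730)  from 4·(2884,159) + (1705,94)
…
step 8: (29366, 1619)  from 1·(16125,889) + (13241,730)
…
step 10: (328794, 18127)  from 4·(74857,4127) + (29366,1619)
step 11: (2376415, 131016)  from 7·(328794,18127) + (74857,4127)
(x₁, y₁) = (2376415, 131016);  2376415² − 329·131016² = 1 ✓
n=2: (2376415,131016)∘(2376415,131016) = (2376415·2376415+329·131016·131016, 2376415·131016+131016·2376415) = (11294696504449,622696775280)
n=3: (11294696504449,622696775280)∘(2376415,131016) = (2376415·11294696504449+329·131016·622696775280, 2376415·622696775280+131016·11294696504449) = (53681772387237964255,2959571914453911384)
n=4: (53681772387237964255,2959571914453911384)∘(2376415,131016) = (2376415·53681772387237964255+329·131016·2959571914453911384, 2376415·2959571914453911384+131016·53681772387237964255) = (255140338255224918953587201,14066342182173360946441440)
n=5: (255140338255224918953587201,14066342182173360946441440)∘(2376415,131016) = (2376415·255140338255224918953587201+329·131016·14066342182173360946441440, 2376415·14066342182173360946441440+131016·255140338255224918953587201) = (1212638653869526969777790618564575,66854933113696055535160815363816)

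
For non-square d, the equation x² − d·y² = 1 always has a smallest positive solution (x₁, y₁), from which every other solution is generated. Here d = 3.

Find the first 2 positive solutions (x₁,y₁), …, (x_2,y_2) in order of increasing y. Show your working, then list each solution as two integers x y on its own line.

2 1
7 4

[1; 1,2] for √3; ℓ=2 ⇒ convergent index 1
i=0: a=1 ⇒ p=1, q=1
i=1: a=1 ⇒ p=2, q=1
(x₁, y₁) = (2, 1);  2² − 3·1² = 1 ✓
n=2: (2,1)∘(2,1) = (2·2+3·1·1, 2·1+1·2) = (7,4)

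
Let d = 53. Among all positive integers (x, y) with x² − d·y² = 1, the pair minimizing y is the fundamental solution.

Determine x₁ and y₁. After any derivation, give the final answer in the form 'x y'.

66249 9100

√53 → a₀=7, period (3,1,1,3,14); ℓ=5 odd so k=9
k=0  a_k=7  p_k/q_k = 7/1
…
k=5  a_k=14  p_k/q_k = 2599/357
…
k=8  a_k=1  p_k/q_k = 18557/2549
k=9  a_k=3  p_k/q_k = 66249/9100
(x₁, y₁) = (66249, 9100);  66249² − 53·9100² = 1 ✓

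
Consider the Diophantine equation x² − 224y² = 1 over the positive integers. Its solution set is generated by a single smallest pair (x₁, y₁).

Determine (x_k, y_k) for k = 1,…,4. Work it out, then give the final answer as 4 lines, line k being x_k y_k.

√224 → a₀=14, period (1,28); ℓ=2 even so k=1
a_0=14:  p_0=14·1+0=14,  q_0=14·0+1=1
a_1=1:  p_1=1·14+1=15,  q_1=1·1+0=1
→ (15, 1).  Check: 15²=225, 224·1²=224, difference 1.
(x_2, y_2) = (15·15 + 224·1·1, 15·1 + 1·15) = (449, 30)
(x_3, y_3) = (15·449 + 224·1·30, 15·30 + 1·449) = (13455, 899)
(x_4, y_4) = (15·13455 + 224·1·899, 15·899 + 1·13455) = (403201, 26940)

15 1
449 30
13455 899
403201 26940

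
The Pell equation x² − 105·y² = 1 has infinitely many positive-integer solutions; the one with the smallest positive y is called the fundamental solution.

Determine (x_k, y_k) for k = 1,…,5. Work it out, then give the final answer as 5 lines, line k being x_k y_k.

41 4
3361 328
275561 26892
22592641 2204816
1852321001 180768020

[10; 4,20] for √105; ℓ=2 ⇒ convergent index 1
a_0=10:  p_0=10·1+0=10,  q_0=10·0+1=1
a_1=4:  p_1=4·10+1=41,  q_1=4·1+0=4
(x₁, y₁) = (41, 4);  41² − 105·4² = 1 ✓
(41+4√105)^2 = 3361 + 328√105
(41+4√105)^3 = 275561 + 26892√105
(41+4√105)^4 = 22592641 + 2204816√105
(41+4√105)^5 = 1852321001 + 180768020√105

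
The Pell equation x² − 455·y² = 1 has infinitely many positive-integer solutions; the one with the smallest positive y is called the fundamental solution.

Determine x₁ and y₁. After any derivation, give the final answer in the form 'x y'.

64 3

[21; 3,42] for √455; ℓ=2 ⇒ convergent index 1
step 0: (21, 1)  from 21·(1,0) + (0,1)
step 1: (64, 3)  from 3·(21,1) + (1,0)
fundamental: x₁=64, y₁=3  (since 4096 − 455·9 = 1)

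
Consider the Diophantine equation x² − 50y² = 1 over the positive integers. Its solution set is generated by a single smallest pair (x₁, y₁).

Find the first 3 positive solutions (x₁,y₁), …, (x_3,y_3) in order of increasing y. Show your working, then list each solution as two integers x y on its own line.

99 14
19601 2772
3880899 548842

[7; 14] for √50; ℓ=1 ⇒ convergent index 1
step 0: (7, 1)  from 7·(1,0) + (0,1)
step 1: (99, 14)  from 14·(7,1) + (1,0)
→ (99, 14).  Check: 99²=9801, 50·14²=9800, difference 1.
k=2:  x_2 = 99·99+50·14·14 = 19601,  y_2 = 99·14+14·99 = 2772
k=3:  x_3 = 99·19601+50·14·2772 = 3880899,  y_3 = 99·2772+14·19601 = 548842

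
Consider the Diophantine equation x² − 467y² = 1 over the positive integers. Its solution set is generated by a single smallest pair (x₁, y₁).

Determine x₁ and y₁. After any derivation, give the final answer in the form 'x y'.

1625626 75225

√467 = [21; 1,1,1,1,3,…,1,1,42, …], period ℓ=14 (even) → k=13
i=0: a=21 ⇒ p=21, q=1
i=1: a=1 ⇒ p=22, q=1
i=2: a=1 ⇒ p=43, q=2
i=3: a=1 ⇒ p=65, q=3
…
i=5: a=3 ⇒ p=389, q=18
i=6: a=3 ⇒ p=1275, q=59
i=7: a=21 ⇒ p=27164, q=1257
…
i=10: a=1 ⇒ p=358232, q=16577
i=11: a=1 ⇒ p=633697, q=29324
i=12: a=1 ⇒ p=991929, q=45901
i=13: a=1 ⇒ p=1625626, q=75225
→ (1625626, 75225).  Check: 1625626²=2642659891876, 467·75225²=2642659891875, difference 1.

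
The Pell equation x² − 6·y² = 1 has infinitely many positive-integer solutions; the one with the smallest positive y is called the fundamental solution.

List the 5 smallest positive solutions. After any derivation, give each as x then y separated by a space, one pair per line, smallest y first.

5 2
49 20
485 198
4801 1960
47525 19402

d=6: √d = [2; 2,4] (ℓ=2, even), read p_1/q_1
i=0: a=2 ⇒ p=2, q=1
i=1: a=2 ⇒ p=5, q=2
→ (5, 2).  Check: 5²=25, 6·2²=24, difference 1.
(5+2√6)^2 = 49 + 20√6
(5+2√6)^3 = 485 + 198√6
(5+2√6)^4 = 4801 + 1960√6
(5+2√6)^5 = 47525 + 19402√6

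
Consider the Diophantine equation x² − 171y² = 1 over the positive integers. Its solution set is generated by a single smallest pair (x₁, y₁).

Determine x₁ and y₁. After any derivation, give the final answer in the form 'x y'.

170 13

√171 → a₀=13, period (13,26); ℓ=2 even so k=1
step 0: (13, 1)  from 13·(1,0) + (0,1)
step 1: (170, 13)  from 13·(13,1) + (1,0)
→ (170, 13).  Check: 170²=28900, 171·13²=28899, difference 1.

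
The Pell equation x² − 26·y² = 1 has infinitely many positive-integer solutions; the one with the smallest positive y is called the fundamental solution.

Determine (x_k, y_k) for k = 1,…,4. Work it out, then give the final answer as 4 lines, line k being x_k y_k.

51 10
5201 1020
530451 104030
54100801 10610040

√26 → a₀=5, period (10); ℓ=1 odd so k=1
a_0=5:  p_0=5·1+0=5,  q_0=5·0+1=1
a_1=10:  p_1=10·5+1=51,  q_1=10·1+0=10
→ (51, 10).  Check: 51²=2601, 26·10²=2600, difference 1.
(51+10√26)^2 = 5201 + 1020√26
(51+10√26)^3 = 530451 + 104030√26
(51+10√26)^4 = 54100801 + 10610040√26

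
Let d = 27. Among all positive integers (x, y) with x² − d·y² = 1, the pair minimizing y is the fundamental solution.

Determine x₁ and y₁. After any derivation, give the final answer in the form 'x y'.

26 5

√27 = [5; 5,10, …], period ℓ=2 (even) → k=1
i=0: a=5 ⇒ p=5, q=1
i=1: a=5 ⇒ p=26, q=5
→ (26, 5).  Check: 26²=676, 27·5²=675, difference 1.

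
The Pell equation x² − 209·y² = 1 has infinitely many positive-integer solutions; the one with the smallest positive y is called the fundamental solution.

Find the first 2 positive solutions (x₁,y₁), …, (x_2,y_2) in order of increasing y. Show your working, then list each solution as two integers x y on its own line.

46551 3220
4333991201 299788440

√209 = [14; 2,5,3,2,3,5,2,28, …], period ℓ=8 (even) → k=7
k=0  a_k=14  p_k/q_k = 14/1
k=1  a_k=2  p_k/q_k = 29/2
…
k=3  a_k=3  p_k/q_k = 506/35
k=4  a_k=2  p_k/q_k = 1171/81
k=5  a_k=3  p_k/q_k = 4019/278
k=6  a_k=5  p_k/q_k = 21266/1471
k=7  a_k=2  p_k/q_k = 46551/3220
fundamental: x₁=46551, y₁=3220  (since 2166995601 − 209·10368400 = 1)
(46551+3220√209)^2 = 4333991201 + 299788440√209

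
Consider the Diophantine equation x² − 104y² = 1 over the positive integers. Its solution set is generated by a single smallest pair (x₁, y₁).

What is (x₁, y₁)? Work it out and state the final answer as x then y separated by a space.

51 5

√104 → a₀=10, period (5,20); ℓ=2 even so k=1
k=0  a_k=10  p_k/q_k = 10/1
k=1  a_k=5  p_k/q_k = 51/5
→ (51, 5).  Check: 51²=2601, 104·5²=2600, difference 1.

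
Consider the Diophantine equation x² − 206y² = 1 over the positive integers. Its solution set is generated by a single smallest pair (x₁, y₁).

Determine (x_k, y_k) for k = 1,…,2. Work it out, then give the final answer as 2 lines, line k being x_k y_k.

59535 4148
7088832449 493902360

d=206: √d = [14; 2,1,5,14,5,1,2,28] (ℓ=8, even), read p_7/q_7
k=0  a_k=14  p_k/q_k = 14/1
k=1  a_k=2  p_k/q_k = 29/2
k=2  a_k=1  p_k/q_k = 43/3
…
k=4  a_k=14  p_k/q_k = 3459/241
…
k=6  a_k=1  p_k/q_k = 20998/1463
k=7  a_k=2  p_k/q_k = 59535/4148
→ (59535, 4148).  Check: 59535²=3544416225, 206·4148²=3544416224, difference 1.
(x_2, y_2) = (59535·59535 + 206·4148·4148, 59535·4148 + 4148·59535) = (7088832449, 493902360)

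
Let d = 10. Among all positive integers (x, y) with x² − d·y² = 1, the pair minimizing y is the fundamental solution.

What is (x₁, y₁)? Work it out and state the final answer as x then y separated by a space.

19 6

√10 → a₀=3, period (6); ℓ=1 odd so k=1
step 0: (3, 1)  from 3·(1,0) + (0,1)
step 1: (19, 6)  from 6·(3,1) + (1,0)
→ (19, 6).  Check: 19²=361, 10·6²=360, difference 1.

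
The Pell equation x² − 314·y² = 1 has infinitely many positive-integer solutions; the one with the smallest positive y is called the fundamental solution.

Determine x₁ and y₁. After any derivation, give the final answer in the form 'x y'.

√314 = [17; 1,2,1,1,2,1,34, …], period ℓ=7 (odd) → k=13
k=0  a_k=17  p_k/q_k = 17/1
k=1  a_k=1  p_k/q_k = 18/1
k=2  a_k=2  p_k/q_k = 53/3
…
k=4  a_k=1  p_k/q_k = 124/7
…
k=6  a_k=1  p_k/q_k = 443/25
k=7  a_k=34  p_k/q_k = 15381/868
k=8  a_k=1  p_k/q_k = 15824/893
…
k=10  a_k=1  p_k/q_k = 62853/3547
k=11  a_k=1  p_k/q_k = 109882/6201
k=12  a_k=2  p_k/q_k = 282617/15949
k=13  a_k=1  p_k/q_k = 392499/22150
fundamental: x₁=392499, y₁=22150  (since 154055465001 − 314·490622500 = 1)

392499 22150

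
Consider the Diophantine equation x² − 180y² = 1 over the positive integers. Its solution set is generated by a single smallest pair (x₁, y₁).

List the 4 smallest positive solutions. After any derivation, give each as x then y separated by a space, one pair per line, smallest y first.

d=180: √d = [13; 2,2,2,26] (ℓ=4, even), read p_3/q_3
i=0: a=13 ⇒ p=13, q=1
i=1: a=2 ⇒ p=27, q=2
i=2: a=2 ⇒ p=67, q=5
i=3: a=2 ⇒ p=161, q=12
→ (161, 12).  Check: 161²=25921, 180·12²=25920, difference 1.
n=2: (161,12)∘(161,12) = (161·161+180·12·12, 161·12+12·161) = (51841,3864)
n=3: (51841,3864)∘(161,12) = (161·51841+180·12·3864, 161·3864+12·51841) = (16692641,1244196)
n=4: (16692641,1244196)∘(161,12) = (161·16692641+180·12·1244196, 161·1244196+12·16692641) = (5374978561,400627248)

161 12
51841 3864
16692641 1244196
5374978561 400627248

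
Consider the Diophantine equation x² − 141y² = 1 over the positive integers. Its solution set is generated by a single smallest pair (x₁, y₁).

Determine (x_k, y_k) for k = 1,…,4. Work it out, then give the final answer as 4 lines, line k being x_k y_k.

d=141: √d = [11; 1,6,1,22] (ℓ=4, even), read p_3/q_3
i=0: a=11 ⇒ p=11, q=1
…
i=2: a=6 ⇒ p=83, q=7
i=3: a=1 ⇒ p=95, q=8
fundamental: x₁=95, y₁=8  (since 9025 − 141·64 = 1)
(x_2, y_2) = (95·95 + 141·8·8, 95·8 + 8·95) = (18049, 1520)
(x_3, y_3) = (95·18049 + 141·8·1520, 95·1520 + 8·18049) = (3429215, 288792)
(x_4, y_4) = (95·3429215 + 141·8·288792, 95·288792 + 8·3429215) = (651532801, 54868960)

95 8
18049 1520
3429215 288792
651532801 54868960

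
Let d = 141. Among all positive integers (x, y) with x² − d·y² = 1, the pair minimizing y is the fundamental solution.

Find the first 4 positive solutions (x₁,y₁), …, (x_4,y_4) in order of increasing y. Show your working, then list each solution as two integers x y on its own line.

√141 = [11; 1,6,1,22, …], period ℓ=4 (even) → k=3
step 0: (11, 1)  from 11·(1,0) + (0,1)
step 1: (12, 1)  from 1·(11,1) + (1,0)
step 2: (83, 7)  from 6·(12,1) + (11,1)
step 3: (95, 8)  from 1·(83,7) + (12,1)
→ (95, 8).  Check: 95²=9025, 141·8²=9024, difference 1.
k=2:  x_2 = 95·95+141·8·8 = 18049,  y_2 = 95·8+8·95 = 1520
k=3:  x_3 = 95·18049+141·8·1520 = 3429215,  y_3 = 95·1520+8·18049 = 288792
k=4:  x_4 = 95·3429215+141·8·288792 = 651532801,  y_4 = 95·288792+8·3429215 = 54868960

95 8
18049 1520
3429215 288792
651532801 54868960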